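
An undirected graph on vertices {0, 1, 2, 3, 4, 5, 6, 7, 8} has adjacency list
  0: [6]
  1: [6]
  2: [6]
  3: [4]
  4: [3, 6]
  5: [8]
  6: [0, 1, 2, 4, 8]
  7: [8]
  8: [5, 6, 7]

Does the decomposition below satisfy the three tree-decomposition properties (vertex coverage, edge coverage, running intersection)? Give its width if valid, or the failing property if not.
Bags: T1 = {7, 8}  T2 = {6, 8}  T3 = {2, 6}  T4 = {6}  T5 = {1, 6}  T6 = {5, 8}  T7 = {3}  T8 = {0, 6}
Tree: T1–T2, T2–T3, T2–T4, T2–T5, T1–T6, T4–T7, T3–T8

A tree decomposition must satisfy three properties: every vertex lies in some bag; for every edge, both endpoints lie together in some bag; and for every vertex, the bags containing it form a connected subtree. Here vertex 4 appears in no bag, so the decomposition is invalid.

No — vertex 4 appears in no bag.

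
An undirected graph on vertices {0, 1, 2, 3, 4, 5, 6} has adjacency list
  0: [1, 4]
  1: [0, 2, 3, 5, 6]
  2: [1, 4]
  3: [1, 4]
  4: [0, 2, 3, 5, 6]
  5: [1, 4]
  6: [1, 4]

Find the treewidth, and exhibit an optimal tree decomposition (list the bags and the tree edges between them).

Treewidth 2.
One such decomposition:
Bags: B1 = {1, 3, 4}  B2 = {1, 2, 4}  B3 = {1, 4, 5}  B4 = {1, 4, 6}  B5 = {0, 1, 4}
Tree: B1–B2, B2–B3, B3–B4, B4–B5

Every bag has size at most 3, so the width is 3 − 1 = 2 and tw(G) ≤ 2. The edges 1–3–4–2–1 form a cycle, so G is not a tree and its treewidth is at least 2. Combining the bounds, tw(G) = 2.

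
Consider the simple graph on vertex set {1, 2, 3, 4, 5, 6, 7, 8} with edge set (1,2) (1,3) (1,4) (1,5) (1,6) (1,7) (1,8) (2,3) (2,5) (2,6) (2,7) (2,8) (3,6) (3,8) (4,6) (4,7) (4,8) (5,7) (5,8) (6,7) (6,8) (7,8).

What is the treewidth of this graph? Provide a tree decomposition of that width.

Treewidth 4.
Bags: B1 = {1, 2, 6, 7, 8}  B2 = {1, 4, 6, 7, 8}  B3 = {1, 2, 5, 7, 8}  B4 = {1, 2, 3, 6, 8}
Tree: B1–B2, B1–B3, B1–B4

Every bag has size at most 5, so the width is 5 − 1 = 4 and tw(G) ≤ 4. Conversely, {1, 2, 5, 7, 8} is a clique of size 5, and the vertices of any clique must share a bag in every tree decomposition; so some bag has ≥ 5 vertices and tw(G) ≥ 4. Hence tw(G) = 4 exactly.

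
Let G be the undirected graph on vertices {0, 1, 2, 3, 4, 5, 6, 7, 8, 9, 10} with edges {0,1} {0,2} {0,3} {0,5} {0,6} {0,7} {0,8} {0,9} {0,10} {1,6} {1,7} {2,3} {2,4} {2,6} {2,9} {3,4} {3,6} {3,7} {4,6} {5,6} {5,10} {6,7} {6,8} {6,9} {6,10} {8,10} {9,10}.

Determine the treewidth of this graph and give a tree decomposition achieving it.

Treewidth 3.
One optimal decomposition is:
Bags: B1 = {0, 3, 6, 7}  B2 = {0, 2, 3, 6}  B3 = {0, 2, 6, 9}  B4 = {0, 1, 6, 7}  B5 = {0, 6, 9, 10}  B6 = {2, 3, 4, 6}  B7 = {0, 5, 6, 10}  B8 = {0, 6, 8, 10}
Tree: B1–B2, B2–B3, B1–B4, B3–B5, B2–B6, B5–B7, B5–B8

Every bag has size at most 4, so the width is 4 − 1 = 3 and tw(G) ≤ 3. For the lower bound, the 4 vertices {0, 1, 6, 7} are pairwise adjacent, and any tree decomposition puts a clique entirely inside one bag — forcing width ≥ 3. The upper and lower bounds meet at 3, so that is the treewidth.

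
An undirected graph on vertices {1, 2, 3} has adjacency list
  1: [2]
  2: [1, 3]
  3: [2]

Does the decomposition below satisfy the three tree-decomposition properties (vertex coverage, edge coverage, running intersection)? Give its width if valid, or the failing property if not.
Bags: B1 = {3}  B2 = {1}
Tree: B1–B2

A tree decomposition must satisfy three properties: every vertex lies in some bag; for every edge, both endpoints lie together in some bag; and for every vertex, the bags containing it form a connected subtree. Here vertex 2 appears in no bag, so the decomposition is invalid.

No — vertex 2 appears in no bag.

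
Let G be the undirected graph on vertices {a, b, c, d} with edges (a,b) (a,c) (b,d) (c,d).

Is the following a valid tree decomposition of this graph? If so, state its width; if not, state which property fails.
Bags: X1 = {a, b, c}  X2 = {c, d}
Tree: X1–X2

No — edge (b,d) lies in no bag.

A tree decomposition must satisfy three properties: every vertex lies in some bag; for every edge, both endpoints lie together in some bag; and for every vertex, the bags containing it form a connected subtree. Here edge (b,d) lies in no bag, so the decomposition is invalid.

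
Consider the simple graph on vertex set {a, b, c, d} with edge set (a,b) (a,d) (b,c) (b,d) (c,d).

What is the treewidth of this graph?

A width-2 tree decomposition is:
Bags: B1 = {a, b, d}  B2 = {b, c, d}
Tree: B1–B2
Each bag holds 3 vertices, so the decomposition has width 2, which upper-bounds the treewidth. For the lower bound, the 3 vertices {b, c, d} are pairwise adjacent, and any tree decomposition puts a clique entirely inside one bag — forcing width ≥ 2. Hence tw(G) = 2 exactly.

2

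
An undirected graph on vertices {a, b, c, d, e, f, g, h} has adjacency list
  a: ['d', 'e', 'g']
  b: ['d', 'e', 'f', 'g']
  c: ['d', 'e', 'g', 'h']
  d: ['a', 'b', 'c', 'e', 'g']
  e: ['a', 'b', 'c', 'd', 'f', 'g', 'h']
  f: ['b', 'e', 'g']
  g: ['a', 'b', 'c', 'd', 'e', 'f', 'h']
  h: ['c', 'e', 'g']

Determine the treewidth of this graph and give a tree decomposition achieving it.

Treewidth 3.
One optimal decomposition is:
Bags: B1 = {a, d, e, g}  B2 = {c, d, e, g}  B3 = {c, e, g, h}  B4 = {b, d, e, g}  B5 = {b, e, f, g}
Tree: B1–B2, B2–B3, B1–B4, B4–B5

Each bag holds 4 vertices, so the decomposition has width 3, which upper-bounds the treewidth. On the other hand G contains the 4-clique {c, d, e, g}. A clique must lie in a single bag of any decomposition, so no decomposition can have width below 3. The upper and lower bounds meet at 3, so that is the treewidth.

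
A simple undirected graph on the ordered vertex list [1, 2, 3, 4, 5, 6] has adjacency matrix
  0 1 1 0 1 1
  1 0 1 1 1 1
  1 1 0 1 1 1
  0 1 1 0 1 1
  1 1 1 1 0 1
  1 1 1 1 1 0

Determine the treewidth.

A width-4 tree decomposition is:
Bags: B1 = {1, 2, 3, 5, 6}  B2 = {2, 3, 4, 5, 6}
Tree: B1–B2
Each bag holds 5 vertices, so the decomposition has width 4, which upper-bounds the treewidth. Conversely, {1, 2, 3, 5, 6} is a clique of size 5, and the vertices of any clique must share a bag in every tree decomposition; so some bag has ≥ 5 vertices and tw(G) ≥ 4. Therefore the treewidth is 4.

4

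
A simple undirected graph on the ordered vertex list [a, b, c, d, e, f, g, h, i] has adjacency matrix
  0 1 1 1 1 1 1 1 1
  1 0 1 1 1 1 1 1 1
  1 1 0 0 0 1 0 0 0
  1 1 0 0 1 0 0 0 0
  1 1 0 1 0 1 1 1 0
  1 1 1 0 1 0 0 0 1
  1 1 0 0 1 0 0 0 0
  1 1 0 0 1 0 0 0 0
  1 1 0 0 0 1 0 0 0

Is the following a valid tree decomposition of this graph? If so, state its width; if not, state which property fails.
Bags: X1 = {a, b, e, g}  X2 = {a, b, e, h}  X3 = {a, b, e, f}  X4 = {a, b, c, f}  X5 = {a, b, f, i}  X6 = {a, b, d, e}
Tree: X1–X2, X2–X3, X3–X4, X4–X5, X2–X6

Vertex coverage: the bags together contain {a, b, c, d, e, f, g, h, i}, the full vertex set. Edge coverage: each edge of G has both endpoints in at least one bag. Running intersection: for every vertex, the bags containing it form a connected subtree. All three properties hold, so this is a valid tree decomposition of width max|bag| − 1 = 3, and hence tw(G) ≤ 3.

Yes; width 3.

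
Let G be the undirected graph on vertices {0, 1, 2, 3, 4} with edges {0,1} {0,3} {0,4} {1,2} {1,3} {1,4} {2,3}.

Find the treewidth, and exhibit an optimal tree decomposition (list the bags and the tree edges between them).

Treewidth 2.
One optimal decomposition is:
Bags: B1 = {0, 1, 4}  B2 = {0, 1, 3}  B3 = {1, 2, 3}
Tree: B1–B2, B2–B3

Every bag has size at most 3, so the width is 3 − 1 = 2 and tw(G) ≤ 2. On the other hand G contains the 3-clique {0, 1, 3}. A clique must lie in a single bag of any decomposition, so no decomposition can have width below 2. Therefore the treewidth is 2.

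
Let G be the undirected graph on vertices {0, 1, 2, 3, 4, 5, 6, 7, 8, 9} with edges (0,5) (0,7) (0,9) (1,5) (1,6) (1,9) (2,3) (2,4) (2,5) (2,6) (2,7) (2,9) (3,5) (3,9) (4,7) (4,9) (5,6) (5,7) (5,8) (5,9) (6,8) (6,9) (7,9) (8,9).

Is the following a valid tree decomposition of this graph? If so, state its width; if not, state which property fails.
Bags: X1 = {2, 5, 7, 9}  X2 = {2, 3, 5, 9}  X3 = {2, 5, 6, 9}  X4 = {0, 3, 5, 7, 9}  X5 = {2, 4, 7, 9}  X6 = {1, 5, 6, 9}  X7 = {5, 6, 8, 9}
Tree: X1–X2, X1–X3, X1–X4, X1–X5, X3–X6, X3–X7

No — bags containing vertex 3 are not connected in the tree.

A tree decomposition must satisfy three properties: every vertex lies in some bag; for every edge, both endpoints lie together in some bag; and for every vertex, the bags containing it form a connected subtree. Here bags containing vertex 3 are not connected in the tree, so the decomposition is invalid.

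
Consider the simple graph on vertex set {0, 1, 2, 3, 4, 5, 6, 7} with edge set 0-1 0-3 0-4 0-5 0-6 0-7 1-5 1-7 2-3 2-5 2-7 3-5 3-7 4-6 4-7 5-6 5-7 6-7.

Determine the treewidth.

A width-3 tree decomposition is:
Bags: B1 = {0, 3, 5, 7}  B2 = {2, 3, 5, 7}  B3 = {0, 5, 6, 7}  B4 = {0, 1, 5, 7}  B5 = {0, 4, 6, 7}
Tree: B1–B2, B1–B3, B3–B4, B3–B5
Each bag holds 4 vertices, so the decomposition has width 3, which upper-bounds the treewidth. For the lower bound, the 4 vertices {0, 4, 6, 7} are pairwise adjacent, and any tree decomposition puts a clique entirely inside one bag — forcing width ≥ 3. Combining the bounds, tw(G) = 3.

3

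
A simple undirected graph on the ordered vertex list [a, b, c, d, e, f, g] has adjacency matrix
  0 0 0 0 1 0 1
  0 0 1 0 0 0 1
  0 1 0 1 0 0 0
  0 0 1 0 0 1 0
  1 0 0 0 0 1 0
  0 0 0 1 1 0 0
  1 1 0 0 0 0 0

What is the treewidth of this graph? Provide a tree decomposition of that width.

Treewidth 2.
Bags: B1 = {a, e, f}  B2 = {a, f, g}  B3 = {b, f, g}  B4 = {b, c, f}  B5 = {c, d, f}
Tree: B1–B2, B2–B3, B3–B4, B4–B5

Each bag holds 3 vertices, so the decomposition has width 2, which upper-bounds the treewidth. The edges f–e–a–g–b–c–d–f form a cycle, so G is not a tree and its treewidth is at least 2. Therefore the treewidth is 2.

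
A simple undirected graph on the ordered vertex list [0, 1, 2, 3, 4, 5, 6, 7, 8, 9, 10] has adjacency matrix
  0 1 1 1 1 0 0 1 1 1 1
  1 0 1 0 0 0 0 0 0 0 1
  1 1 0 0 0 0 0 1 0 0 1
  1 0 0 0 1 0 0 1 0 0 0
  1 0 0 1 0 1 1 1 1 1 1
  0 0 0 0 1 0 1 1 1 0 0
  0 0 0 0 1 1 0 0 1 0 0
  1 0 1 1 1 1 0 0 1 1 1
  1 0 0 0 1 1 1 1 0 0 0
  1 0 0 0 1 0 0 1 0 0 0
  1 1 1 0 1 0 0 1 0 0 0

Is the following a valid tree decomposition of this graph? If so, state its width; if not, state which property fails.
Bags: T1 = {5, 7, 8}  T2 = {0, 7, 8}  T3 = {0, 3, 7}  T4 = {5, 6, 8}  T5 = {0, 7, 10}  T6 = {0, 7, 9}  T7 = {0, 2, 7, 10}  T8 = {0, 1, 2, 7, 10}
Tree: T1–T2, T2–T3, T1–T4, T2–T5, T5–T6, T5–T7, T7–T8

No — vertex 4 appears in no bag.

A tree decomposition must satisfy three properties: every vertex lies in some bag; for every edge, both endpoints lie together in some bag; and for every vertex, the bags containing it form a connected subtree. Here vertex 4 appears in no bag, so the decomposition is invalid.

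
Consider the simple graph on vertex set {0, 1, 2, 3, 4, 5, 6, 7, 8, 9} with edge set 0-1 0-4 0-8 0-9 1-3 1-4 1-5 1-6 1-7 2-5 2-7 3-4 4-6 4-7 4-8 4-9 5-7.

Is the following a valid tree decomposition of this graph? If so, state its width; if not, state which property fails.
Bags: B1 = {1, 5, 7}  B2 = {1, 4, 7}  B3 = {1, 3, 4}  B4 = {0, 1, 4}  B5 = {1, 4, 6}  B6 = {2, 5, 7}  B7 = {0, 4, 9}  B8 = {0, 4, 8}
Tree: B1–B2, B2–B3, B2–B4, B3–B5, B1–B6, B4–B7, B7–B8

Yes; width 2.

Vertex coverage: the bags together contain {0, 1, 2, 3, 4, 5, 6, 7, 8, 9}, the full vertex set. Edge coverage: each edge of G has both endpoints in at least one bag. Running intersection: for every vertex, the bags containing it form a connected subtree. All three properties hold, so this is a valid tree decomposition of width max|bag| − 1 = 2, and hence tw(G) ≤ 2.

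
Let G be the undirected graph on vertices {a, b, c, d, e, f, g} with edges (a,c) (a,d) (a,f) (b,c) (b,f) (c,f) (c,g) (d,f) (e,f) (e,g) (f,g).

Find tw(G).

A width-2 tree decomposition is:
Bags: B1 = {a, c, f}  B2 = {b, c, f}  B3 = {c, f, g}  B4 = {a, d, f}  B5 = {e, f, g}
Tree: B1–B2, B1–B3, B1–B4, B3–B5
Each bag holds 3 vertices, so the decomposition has width 2, which upper-bounds the treewidth. Conversely, {a, d, f} is a clique of size 3, and the vertices of any clique must share a bag in every tree decomposition; so some bag has ≥ 3 vertices and tw(G) ≥ 2. Hence tw(G) = 2 exactly.

2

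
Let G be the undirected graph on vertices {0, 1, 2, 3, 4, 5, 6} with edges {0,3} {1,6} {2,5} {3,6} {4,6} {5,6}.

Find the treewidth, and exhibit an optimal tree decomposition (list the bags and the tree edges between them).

Every bag has size at most 2, so the width is 2 − 1 = 1 and tw(G) ≤ 1. Since G has at least one edge (e.g. 3–6), it is not an edgeless graph, so tw(G) ≥ 1. Therefore the treewidth is 1.

Treewidth 1.
One such decomposition:
Bags: B1 = {3, 6}  B2 = {1, 6}  B3 = {5, 6}  B4 = {2, 5}  B5 = {0, 3}  B6 = {4, 6}
Tree: B1–B2, B1–B3, B3–B4, B1–B5, B3–B6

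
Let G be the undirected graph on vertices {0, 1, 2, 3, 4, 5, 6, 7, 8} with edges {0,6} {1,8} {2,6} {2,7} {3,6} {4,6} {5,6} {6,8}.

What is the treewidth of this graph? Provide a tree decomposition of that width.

The largest bag has 2 vertices, giving width 1; this decomposition certifies tw(G) ≤ 1. Any graph with an edge has treewidth ≥ 1, and G has the edge 3–6. The upper and lower bounds meet at 1, so that is the treewidth.

Treewidth 1.
Bags: B1 = {3, 6}  B2 = {6, 8}  B3 = {0, 6}  B4 = {2, 6}  B5 = {4, 6}  B6 = {2, 7}  B7 = {5, 6}  B8 = {1, 8}
Tree: B1–B2, B1–B3, B2–B4, B2–B5, B4–B6, B3–B7, B2–B8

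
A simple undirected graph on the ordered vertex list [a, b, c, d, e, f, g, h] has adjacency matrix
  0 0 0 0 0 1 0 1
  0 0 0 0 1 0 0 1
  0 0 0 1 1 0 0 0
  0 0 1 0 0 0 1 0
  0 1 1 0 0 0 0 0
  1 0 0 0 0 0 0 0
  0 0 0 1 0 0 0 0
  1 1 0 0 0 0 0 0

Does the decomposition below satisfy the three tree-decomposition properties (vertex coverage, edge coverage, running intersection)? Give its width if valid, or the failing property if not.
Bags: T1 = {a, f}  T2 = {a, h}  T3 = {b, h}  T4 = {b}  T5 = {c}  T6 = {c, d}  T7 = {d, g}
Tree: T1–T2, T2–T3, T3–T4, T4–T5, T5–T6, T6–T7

A tree decomposition must satisfy three properties: every vertex lies in some bag; for every edge, both endpoints lie together in some bag; and for every vertex, the bags containing it form a connected subtree. Here vertex e appears in no bag, so the decomposition is invalid.

No — vertex e appears in no bag.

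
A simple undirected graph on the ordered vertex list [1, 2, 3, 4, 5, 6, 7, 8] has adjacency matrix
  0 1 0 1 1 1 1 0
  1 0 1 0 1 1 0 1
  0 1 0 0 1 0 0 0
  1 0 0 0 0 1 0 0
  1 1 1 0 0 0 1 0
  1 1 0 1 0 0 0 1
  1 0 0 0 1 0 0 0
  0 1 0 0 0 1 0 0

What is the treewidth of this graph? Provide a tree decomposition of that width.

Treewidth 2.
One such decomposition:
Bags: B1 = {1, 2, 5}  B2 = {2, 3, 5}  B3 = {1, 5, 7}  B4 = {1, 2, 6}  B5 = {2, 6, 8}  B6 = {1, 4, 6}
Tree: B1–B2, B1–B3, B1–B4, B4–B5, B4–B6

Every bag has size at most 3, so the width is 3 − 1 = 2 and tw(G) ≤ 2. On the other hand G contains the 3-clique {2, 6, 8}. A clique must lie in a single bag of any decomposition, so no decomposition can have width below 2. Hence tw(G) = 2 exactly.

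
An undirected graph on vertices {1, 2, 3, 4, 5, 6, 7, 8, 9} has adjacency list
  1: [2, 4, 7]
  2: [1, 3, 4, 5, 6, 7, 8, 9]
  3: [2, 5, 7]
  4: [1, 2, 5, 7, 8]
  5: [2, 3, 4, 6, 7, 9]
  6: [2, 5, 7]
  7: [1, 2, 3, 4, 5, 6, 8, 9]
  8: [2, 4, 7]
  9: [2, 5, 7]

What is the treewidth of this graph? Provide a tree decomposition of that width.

Treewidth 3.
One such decomposition:
Bags: B1 = {1, 2, 4, 7}  B2 = {2, 4, 5, 7}  B3 = {2, 4, 7, 8}  B4 = {2, 5, 6, 7}  B5 = {2, 3, 5, 7}  B6 = {2, 5, 7, 9}
Tree: B1–B2, B2–B3, B2–B4, B4–B5, B5–B6

Every bag has size at most 4, so the width is 4 − 1 = 3 and tw(G) ≤ 3. On the other hand G contains the 4-clique {2, 4, 7, 8}. A clique must lie in a single bag of any decomposition, so no decomposition can have width below 3. Combining the bounds, tw(G) = 3.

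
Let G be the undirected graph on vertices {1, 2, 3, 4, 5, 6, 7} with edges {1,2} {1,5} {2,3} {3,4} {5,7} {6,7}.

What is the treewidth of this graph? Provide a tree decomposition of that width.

Each bag holds 2 vertices, so the decomposition has width 1, which upper-bounds the treewidth. G has an edge, so its treewidth is at least 1. Combining the bounds, tw(G) = 1.

Treewidth 1.
One such decomposition:
Bags: B1 = {6, 7}  B2 = {5, 7}  B3 = {1, 5}  B4 = {1, 2}  B5 = {2, 3}  B6 = {3, 4}
Tree: B1–B2, B2–B3, B3–B4, B4–B5, B5–B6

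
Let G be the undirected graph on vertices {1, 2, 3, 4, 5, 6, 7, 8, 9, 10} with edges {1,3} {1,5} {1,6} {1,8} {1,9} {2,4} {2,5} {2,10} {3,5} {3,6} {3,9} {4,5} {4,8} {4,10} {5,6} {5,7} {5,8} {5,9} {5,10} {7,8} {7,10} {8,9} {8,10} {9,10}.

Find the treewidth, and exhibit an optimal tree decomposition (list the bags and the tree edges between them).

The largest bag has 4 vertices, giving width 3; this decomposition certifies tw(G) ≤ 3. On the other hand G contains the 4-clique {1, 5, 8, 9}. A clique must lie in a single bag of any decomposition, so no decomposition can have width below 3. Therefore the treewidth is 3.

Treewidth 3.
One such decomposition:
Bags: B1 = {2, 4, 5, 10}  B2 = {4, 5, 8, 10}  B3 = {5, 8, 9, 10}  B4 = {1, 5, 8, 9}  B5 = {1, 3, 5, 9}  B6 = {5, 7, 8, 10}  B7 = {1, 3, 5, 6}
Tree: B1–B2, B2–B3, B3–B4, B4–B5, B3–B6, B5–B7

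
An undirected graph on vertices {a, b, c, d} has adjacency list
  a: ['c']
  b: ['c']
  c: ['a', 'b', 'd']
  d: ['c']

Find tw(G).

A width-1 tree decomposition is:
Bags: B1 = {a, c}  B2 = {b, c}  B3 = {c, d}
Tree: B1–B2, B1–B3
Every bag has size at most 2, so the width is 2 − 1 = 1 and tw(G) ≤ 1. G has an edge, so its treewidth is at least 1. Therefore the treewidth is 1.

1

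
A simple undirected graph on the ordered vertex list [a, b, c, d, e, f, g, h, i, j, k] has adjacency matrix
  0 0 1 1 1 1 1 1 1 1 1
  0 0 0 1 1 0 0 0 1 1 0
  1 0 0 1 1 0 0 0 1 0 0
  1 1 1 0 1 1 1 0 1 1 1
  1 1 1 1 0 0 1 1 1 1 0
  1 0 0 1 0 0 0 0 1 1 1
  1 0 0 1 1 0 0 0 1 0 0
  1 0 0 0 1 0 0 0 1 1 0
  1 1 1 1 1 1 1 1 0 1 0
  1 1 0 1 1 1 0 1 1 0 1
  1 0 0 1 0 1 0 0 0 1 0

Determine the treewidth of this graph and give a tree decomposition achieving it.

The largest bag has 5 vertices, giving width 4; this decomposition certifies tw(G) ≤ 4. For the lower bound, the 5 vertices {a, d, f, j, k} are pairwise adjacent, and any tree decomposition puts a clique entirely inside one bag — forcing width ≥ 4. The upper and lower bounds meet at 4, so that is the treewidth.

Treewidth 4.
Bags: B1 = {a, d, e, i, j}  B2 = {a, c, d, e, i}  B3 = {a, e, h, i, j}  B4 = {a, d, e, g, i}  B5 = {a, d, f, i, j}  B6 = {a, d, f, j, k}  B7 = {b, d, e, i, j}
Tree: B1–B2, B1–B3, B1–B4, B1–B5, B5–B6, B1–B7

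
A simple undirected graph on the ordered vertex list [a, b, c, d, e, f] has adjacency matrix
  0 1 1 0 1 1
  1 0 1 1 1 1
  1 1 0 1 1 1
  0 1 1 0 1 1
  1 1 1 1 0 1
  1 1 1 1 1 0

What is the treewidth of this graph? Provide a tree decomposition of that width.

Treewidth 4.
One optimal decomposition is:
Bags: B1 = {a, b, c, e, f}  B2 = {b, c, d, e, f}
Tree: B1–B2

Every bag has size at most 5, so the width is 5 − 1 = 4 and tw(G) ≤ 4. On the other hand G contains the 5-clique {b, c, d, e, f}. A clique must lie in a single bag of any decomposition, so no decomposition can have width below 4. Therefore the treewidth is 4.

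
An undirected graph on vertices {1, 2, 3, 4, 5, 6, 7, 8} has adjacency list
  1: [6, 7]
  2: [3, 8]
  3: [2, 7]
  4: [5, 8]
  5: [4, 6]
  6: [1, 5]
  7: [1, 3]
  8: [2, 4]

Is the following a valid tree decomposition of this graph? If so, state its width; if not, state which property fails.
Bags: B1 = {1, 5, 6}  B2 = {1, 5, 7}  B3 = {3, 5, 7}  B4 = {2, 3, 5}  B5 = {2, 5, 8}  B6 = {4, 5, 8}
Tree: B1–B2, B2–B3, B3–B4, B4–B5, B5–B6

Yes; width 2.

Checking the three conditions: (i) the bags cover all of {1, 2, 3, 4, 5, 6, 7, 8}; (ii) for each edge, some bag contains both endpoints; (iii) the bags containing any fixed vertex form a subtree. All hold, so the decomposition is valid with width 3 − 1 = 2.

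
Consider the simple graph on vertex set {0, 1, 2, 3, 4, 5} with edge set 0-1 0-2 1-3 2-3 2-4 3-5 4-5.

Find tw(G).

2

A width-2 tree decomposition is:
Bags: B1 = {3, 4, 5}  B2 = {2, 3, 4}  B3 = {1, 2, 3}  B4 = {0, 1, 2}
Tree: B1–B2, B2–B3, B3–B4
Every bag has size at most 3, so the width is 3 − 1 = 2 and tw(G) ≤ 2. The edges 5–4–2–3–5 form a cycle, so G is not a tree and its treewidth is at least 2. The upper and lower bounds meet at 2, so that is the treewidth.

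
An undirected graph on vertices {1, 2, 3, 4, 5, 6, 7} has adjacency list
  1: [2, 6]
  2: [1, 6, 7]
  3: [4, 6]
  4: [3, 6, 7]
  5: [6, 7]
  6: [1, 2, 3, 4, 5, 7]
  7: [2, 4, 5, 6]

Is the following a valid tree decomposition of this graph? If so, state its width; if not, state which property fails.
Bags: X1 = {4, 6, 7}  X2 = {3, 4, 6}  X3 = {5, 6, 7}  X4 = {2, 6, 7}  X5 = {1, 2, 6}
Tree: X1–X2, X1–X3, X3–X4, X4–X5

Yes; width 2.

Vertex coverage: the bags together contain {1, 2, 3, 4, 5, 6, 7}, the full vertex set. Edge coverage: each edge of G has both endpoints in at least one bag. Running intersection: for every vertex, the bags containing it form a connected subtree. All three properties hold, so this is a valid tree decomposition of width max|bag| − 1 = 2, and hence tw(G) ≤ 2.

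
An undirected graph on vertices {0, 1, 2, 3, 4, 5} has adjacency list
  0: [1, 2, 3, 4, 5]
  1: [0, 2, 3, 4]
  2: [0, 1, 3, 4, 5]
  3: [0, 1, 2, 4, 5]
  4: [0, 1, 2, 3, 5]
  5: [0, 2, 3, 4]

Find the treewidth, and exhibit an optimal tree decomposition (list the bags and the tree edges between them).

Each bag holds 5 vertices, so the decomposition has width 4, which upper-bounds the treewidth. For the lower bound, the 5 vertices {0, 1, 2, 3, 4} are pairwise adjacent, and any tree decomposition puts a clique entirely inside one bag — forcing width ≥ 4. Hence tw(G) = 4 exactly.

Treewidth 4.
One such decomposition:
Bags: B1 = {0, 2, 3, 4, 5}  B2 = {0, 1, 2, 3, 4}
Tree: B1–B2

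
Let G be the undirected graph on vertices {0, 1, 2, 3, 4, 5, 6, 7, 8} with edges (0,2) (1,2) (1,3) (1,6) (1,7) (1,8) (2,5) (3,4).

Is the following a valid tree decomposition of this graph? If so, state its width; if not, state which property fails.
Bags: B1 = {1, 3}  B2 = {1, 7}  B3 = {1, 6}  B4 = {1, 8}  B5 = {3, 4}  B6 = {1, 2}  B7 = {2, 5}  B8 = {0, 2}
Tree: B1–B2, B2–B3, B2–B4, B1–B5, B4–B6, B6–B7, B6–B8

Yes; width 1.

Every vertex of G appears in some bag (union = {0, 1, 2, 3, 4, 5, 6, 7, 8}); every edge is covered by a bag; and for each vertex v the set of bags containing v is connected in the bag tree. The decomposition is therefore valid. The largest bag has 2 vertices, so the width is 1.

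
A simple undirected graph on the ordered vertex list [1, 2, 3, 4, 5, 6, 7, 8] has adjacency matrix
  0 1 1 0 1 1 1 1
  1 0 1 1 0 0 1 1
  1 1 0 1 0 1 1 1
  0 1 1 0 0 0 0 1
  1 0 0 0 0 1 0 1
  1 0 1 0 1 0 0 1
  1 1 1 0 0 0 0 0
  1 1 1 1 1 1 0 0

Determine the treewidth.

A width-3 tree decomposition is:
Bags: B1 = {1, 2, 3, 8}  B2 = {1, 3, 6, 8}  B3 = {1, 5, 6, 8}  B4 = {2, 3, 4, 8}  B5 = {1, 2, 3, 7}
Tree: B1–B2, B2–B3, B1–B4, B1–B5
The largest bag has 4 vertices, giving width 3; this decomposition certifies tw(G) ≤ 3. For the lower bound, the 4 vertices {1, 2, 3, 8} are pairwise adjacent, and any tree decomposition puts a clique entirely inside one bag — forcing width ≥ 3. Combining the bounds, tw(G) = 3.

3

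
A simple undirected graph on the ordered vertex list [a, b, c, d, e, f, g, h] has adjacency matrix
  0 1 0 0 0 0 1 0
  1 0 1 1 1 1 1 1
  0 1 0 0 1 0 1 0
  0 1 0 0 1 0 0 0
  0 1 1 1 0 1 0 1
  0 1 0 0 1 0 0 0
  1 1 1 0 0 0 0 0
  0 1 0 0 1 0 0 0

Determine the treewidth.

A width-2 tree decomposition is:
Bags: B1 = {b, c, g}  B2 = {b, c, e}  B3 = {a, b, g}  B4 = {b, e, f}  B5 = {b, e, h}  B6 = {b, d, e}
Tree: B1–B2, B1–B3, B2–B4, B2–B5, B4–B6
Every bag has size at most 3, so the width is 3 − 1 = 2 and tw(G) ≤ 2. For the lower bound, the 3 vertices {b, c, g} are pairwise adjacent, and any tree decomposition puts a clique entirely inside one bag — forcing width ≥ 2. The upper and lower bounds meet at 2, so that is the treewidth.

2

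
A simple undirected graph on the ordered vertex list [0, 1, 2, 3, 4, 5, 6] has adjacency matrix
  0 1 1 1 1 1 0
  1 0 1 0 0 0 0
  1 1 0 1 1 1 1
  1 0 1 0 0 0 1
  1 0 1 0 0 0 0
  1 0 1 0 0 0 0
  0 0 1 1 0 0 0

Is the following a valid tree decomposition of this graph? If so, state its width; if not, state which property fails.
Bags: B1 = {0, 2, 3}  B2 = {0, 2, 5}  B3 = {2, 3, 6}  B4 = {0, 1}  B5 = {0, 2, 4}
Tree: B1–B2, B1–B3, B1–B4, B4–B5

No — edge (2,1) lies in no bag.

A tree decomposition must satisfy three properties: every vertex lies in some bag; for every edge, both endpoints lie together in some bag; and for every vertex, the bags containing it form a connected subtree. Here edge (2,1) lies in no bag, so the decomposition is invalid.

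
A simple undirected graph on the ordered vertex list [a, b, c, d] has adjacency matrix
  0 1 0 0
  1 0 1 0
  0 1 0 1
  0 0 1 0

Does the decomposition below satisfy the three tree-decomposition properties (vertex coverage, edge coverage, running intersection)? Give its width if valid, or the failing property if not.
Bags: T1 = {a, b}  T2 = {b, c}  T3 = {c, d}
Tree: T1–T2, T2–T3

Yes; width 1.

Vertex coverage: the bags together contain {a, b, c, d}, the full vertex set. Edge coverage: each edge of G has both endpoints in at least one bag. Running intersection: for every vertex, the bags containing it form a connected subtree. All three properties hold, so this is a valid tree decomposition of width max|bag| − 1 = 1, and hence tw(G) ≤ 1.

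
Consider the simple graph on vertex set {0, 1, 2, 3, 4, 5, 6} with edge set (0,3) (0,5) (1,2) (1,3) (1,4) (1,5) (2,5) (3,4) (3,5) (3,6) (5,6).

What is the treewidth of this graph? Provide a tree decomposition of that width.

Treewidth 2.
One optimal decomposition is:
Bags: B1 = {1, 2, 5}  B2 = {1, 3, 5}  B3 = {1, 3, 4}  B4 = {0, 3, 5}  B5 = {3, 5, 6}
Tree: B1–B2, B2–B3, B2–B4, B4–B5

Every bag has size at most 3, so the width is 3 − 1 = 2 and tw(G) ≤ 2. For the lower bound, the 3 vertices {1, 2, 5} are pairwise adjacent, and any tree decomposition puts a clique entirely inside one bag — forcing width ≥ 2. Therefore the treewidth is 2.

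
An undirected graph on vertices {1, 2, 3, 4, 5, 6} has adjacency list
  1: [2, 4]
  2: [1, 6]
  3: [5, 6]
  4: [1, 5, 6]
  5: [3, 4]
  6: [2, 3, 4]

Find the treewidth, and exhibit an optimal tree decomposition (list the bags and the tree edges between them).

Treewidth 2.
One such decomposition:
Bags: B1 = {3, 5, 6}  B2 = {4, 5, 6}  B3 = {2, 4, 6}  B4 = {1, 2, 4}
Tree: B1–B2, B2–B3, B3–B4

Every bag has size at most 3, so the width is 3 − 1 = 2 and tw(G) ≤ 2. The edges 3–5–4–6–3 form a cycle, so G is not a tree and its treewidth is at least 2. Hence tw(G) = 2 exactly.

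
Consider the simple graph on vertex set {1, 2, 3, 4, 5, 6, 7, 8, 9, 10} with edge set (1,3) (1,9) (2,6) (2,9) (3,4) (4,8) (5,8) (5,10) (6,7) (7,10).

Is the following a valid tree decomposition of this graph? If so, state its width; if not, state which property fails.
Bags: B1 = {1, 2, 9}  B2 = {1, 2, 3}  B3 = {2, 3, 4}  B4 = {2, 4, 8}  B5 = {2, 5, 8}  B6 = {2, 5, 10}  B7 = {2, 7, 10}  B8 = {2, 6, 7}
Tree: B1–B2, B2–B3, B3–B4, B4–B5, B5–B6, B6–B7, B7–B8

Every vertex of G appears in some bag (union = {1, 2, 3, 4, 5, 6, 7, 8, 9, 10}); every edge is covered by a bag; and for each vertex v the set of bags containing v is connected in the bag tree. The decomposition is therefore valid. The largest bag has 3 vertices, so the width is 2.

Yes; width 2.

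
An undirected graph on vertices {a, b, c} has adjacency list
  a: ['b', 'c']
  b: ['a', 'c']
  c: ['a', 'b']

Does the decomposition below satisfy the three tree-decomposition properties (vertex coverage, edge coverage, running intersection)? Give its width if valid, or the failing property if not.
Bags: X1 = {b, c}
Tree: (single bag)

A tree decomposition must satisfy three properties: every vertex lies in some bag; for every edge, both endpoints lie together in some bag; and for every vertex, the bags containing it form a connected subtree. Here vertex a appears in no bag, so the decomposition is invalid.

No — vertex a appears in no bag.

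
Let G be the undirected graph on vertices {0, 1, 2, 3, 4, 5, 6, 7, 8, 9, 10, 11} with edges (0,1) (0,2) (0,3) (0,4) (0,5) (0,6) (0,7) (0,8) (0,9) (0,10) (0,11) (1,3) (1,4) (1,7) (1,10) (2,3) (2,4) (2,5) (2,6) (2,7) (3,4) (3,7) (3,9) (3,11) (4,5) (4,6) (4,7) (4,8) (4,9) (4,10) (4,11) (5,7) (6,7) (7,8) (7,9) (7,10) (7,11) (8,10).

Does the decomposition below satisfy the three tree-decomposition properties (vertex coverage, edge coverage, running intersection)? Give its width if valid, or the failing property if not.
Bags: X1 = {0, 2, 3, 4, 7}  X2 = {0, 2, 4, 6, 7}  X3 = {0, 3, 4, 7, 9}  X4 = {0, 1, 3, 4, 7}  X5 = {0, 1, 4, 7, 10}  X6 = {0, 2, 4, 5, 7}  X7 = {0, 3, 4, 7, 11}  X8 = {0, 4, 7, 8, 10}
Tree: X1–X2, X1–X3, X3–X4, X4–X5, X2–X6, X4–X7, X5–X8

Vertex coverage: the bags together contain {0, 1, 2, 3, 4, 5, 6, 7, 8, 9, 10, 11}, the full vertex set. Edge coverage: each edge of G has both endpoints in at least one bag. Running intersection: for every vertex, the bags containing it form a connected subtree. All three properties hold, so this is a valid tree decomposition of width max|bag| − 1 = 4, and hence tw(G) ≤ 4.

Yes; width 4.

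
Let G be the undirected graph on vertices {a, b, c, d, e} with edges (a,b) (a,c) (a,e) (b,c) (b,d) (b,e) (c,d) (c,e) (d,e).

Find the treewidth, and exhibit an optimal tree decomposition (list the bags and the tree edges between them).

Treewidth 3.
Bags: B1 = {b, c, d, e}  B2 = {a, b, c, e}
Tree: B1–B2

The largest bag has 4 vertices, giving width 3; this decomposition certifies tw(G) ≤ 3. Conversely, {b, c, d, e} is a clique of size 4, and the vertices of any clique must share a bag in every tree decomposition; so some bag has ≥ 4 vertices and tw(G) ≥ 3. The upper and lower bounds meet at 3, so that is the treewidth.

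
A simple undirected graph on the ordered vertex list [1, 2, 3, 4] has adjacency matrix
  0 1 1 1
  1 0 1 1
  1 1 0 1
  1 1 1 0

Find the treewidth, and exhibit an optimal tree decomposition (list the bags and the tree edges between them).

Treewidth 3.
One such decomposition:
Bags: B1 = {1, 2, 3, 4}
Tree: (single bag)

With just one bag of size 4, the width is 4 − 1 = 3, so tw(G) ≤ 3. For the lower bound, the 4 vertices {1, 2, 3, 4} are pairwise adjacent, and any tree decomposition puts a clique entirely inside one bag — forcing width ≥ 3. Therefore the treewidth is 3.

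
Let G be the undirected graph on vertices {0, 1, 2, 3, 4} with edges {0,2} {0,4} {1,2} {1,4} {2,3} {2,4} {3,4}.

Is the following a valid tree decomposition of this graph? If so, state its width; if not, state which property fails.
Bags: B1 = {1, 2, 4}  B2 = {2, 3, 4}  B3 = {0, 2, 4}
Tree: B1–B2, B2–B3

Every vertex of G appears in some bag (union = {0, 1, 2, 3, 4}); every edge is covered by a bag; and for each vertex v the set of bags containing v is connected in the bag tree. The decomposition is therefore valid. The largest bag has 3 vertices, so the width is 2.

Yes; width 2.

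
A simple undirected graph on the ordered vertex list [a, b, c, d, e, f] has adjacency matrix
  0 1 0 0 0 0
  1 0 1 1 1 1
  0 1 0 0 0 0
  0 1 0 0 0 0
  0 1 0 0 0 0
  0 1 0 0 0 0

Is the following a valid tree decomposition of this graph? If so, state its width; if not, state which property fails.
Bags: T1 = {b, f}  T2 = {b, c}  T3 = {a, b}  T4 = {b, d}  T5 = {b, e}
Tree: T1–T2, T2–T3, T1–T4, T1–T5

Yes; width 1.

Vertex coverage: the bags together contain {a, b, c, d, e, f}, the full vertex set. Edge coverage: each edge of G has both endpoints in at least one bag. Running intersection: for every vertex, the bags containing it form a connected subtree. All three properties hold, so this is a valid tree decomposition of width max|bag| − 1 = 1, and hence tw(G) ≤ 1.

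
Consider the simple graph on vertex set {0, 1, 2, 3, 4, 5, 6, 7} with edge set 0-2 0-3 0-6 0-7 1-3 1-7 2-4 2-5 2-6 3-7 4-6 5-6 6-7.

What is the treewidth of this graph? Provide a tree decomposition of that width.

Treewidth 2.
Bags: B1 = {0, 6, 7}  B2 = {0, 3, 7}  B3 = {0, 2, 6}  B4 = {1, 3, 7}  B5 = {2, 4, 6}  B6 = {2, 5, 6}
Tree: B1–B2, B1–B3, B2–B4, B3–B5, B5–B6

The largest bag has 3 vertices, giving width 2; this decomposition certifies tw(G) ≤ 2. On the other hand G contains the 3-clique {1, 3, 7}. A clique must lie in a single bag of any decomposition, so no decomposition can have width below 2. Therefore the treewidth is 2.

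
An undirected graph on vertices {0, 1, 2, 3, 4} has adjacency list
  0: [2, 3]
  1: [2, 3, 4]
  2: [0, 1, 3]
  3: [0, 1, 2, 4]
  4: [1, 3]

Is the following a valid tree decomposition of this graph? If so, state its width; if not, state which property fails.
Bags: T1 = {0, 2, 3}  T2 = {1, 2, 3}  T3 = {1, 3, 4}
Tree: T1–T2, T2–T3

Yes; width 2.

Every vertex of G appears in some bag (union = {0, 1, 2, 3, 4}); every edge is covered by a bag; and for each vertex v the set of bags containing v is connected in the bag tree. The decomposition is therefore valid. The largest bag has 3 vertices, so the width is 2.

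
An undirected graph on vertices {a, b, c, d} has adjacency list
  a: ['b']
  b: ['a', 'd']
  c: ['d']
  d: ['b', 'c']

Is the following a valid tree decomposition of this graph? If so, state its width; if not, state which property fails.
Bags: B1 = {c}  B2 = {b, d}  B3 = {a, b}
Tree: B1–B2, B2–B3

No — edge (d,c) lies in no bag.

A tree decomposition must satisfy three properties: every vertex lies in some bag; for every edge, both endpoints lie together in some bag; and for every vertex, the bags containing it form a connected subtree. Here edge (d,c) lies in no bag, so the decomposition is invalid.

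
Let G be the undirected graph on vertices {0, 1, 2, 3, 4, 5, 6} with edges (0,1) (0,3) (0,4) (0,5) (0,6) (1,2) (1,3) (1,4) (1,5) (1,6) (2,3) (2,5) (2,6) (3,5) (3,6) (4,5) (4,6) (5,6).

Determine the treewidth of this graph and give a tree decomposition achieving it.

Every bag has size at most 5, so the width is 5 − 1 = 4 and tw(G) ≤ 4. Conversely, {0, 1, 3, 5, 6} is a clique of size 5, and the vertices of any clique must share a bag in every tree decomposition; so some bag has ≥ 5 vertices and tw(G) ≥ 4. Combining the bounds, tw(G) = 4.

Treewidth 4.
Bags: B1 = {1, 2, 3, 5, 6}  B2 = {0, 1, 3, 5, 6}  B3 = {0, 1, 4, 5, 6}
Tree: B1–B2, B2–B3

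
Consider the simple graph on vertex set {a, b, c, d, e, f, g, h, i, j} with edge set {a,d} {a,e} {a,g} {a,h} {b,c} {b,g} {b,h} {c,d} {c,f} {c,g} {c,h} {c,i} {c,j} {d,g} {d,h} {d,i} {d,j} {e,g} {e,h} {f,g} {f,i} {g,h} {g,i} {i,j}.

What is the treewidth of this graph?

3

A width-3 tree decomposition is:
Bags: B1 = {c, d, g, h}  B2 = {c, d, g, i}  B3 = {a, d, g, h}  B4 = {c, d, i, j}  B5 = {a, e, g, h}  B6 = {b, c, g, h}  B7 = {c, f, g, i}
Tree: B1–B2, B1–B3, B2–B4, B3–B5, B1–B6, B2–B7
The largest bag has 4 vertices, giving width 3; this decomposition certifies tw(G) ≤ 3. For the lower bound, the 4 vertices {c, d, g, h} are pairwise adjacent, and any tree decomposition puts a clique entirely inside one bag — forcing width ≥ 3. Therefore the treewidth is 3.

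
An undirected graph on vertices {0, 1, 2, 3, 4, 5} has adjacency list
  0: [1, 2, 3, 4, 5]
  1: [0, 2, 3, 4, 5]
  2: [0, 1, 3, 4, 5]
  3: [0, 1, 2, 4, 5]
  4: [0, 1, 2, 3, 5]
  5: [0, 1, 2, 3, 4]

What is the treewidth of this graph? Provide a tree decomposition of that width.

With just one bag of size 6, the width is 6 − 1 = 5, so tw(G) ≤ 5. For the lower bound, the 6 vertices {0, 1, 2, 3, 4, 5} are pairwise adjacent, and any tree decomposition puts a clique entirely inside one bag — forcing width ≥ 5. Therefore the treewidth is 5.

Treewidth 5.
One such decomposition:
Bags: B1 = {0, 1, 2, 3, 4, 5}
Tree: (single bag)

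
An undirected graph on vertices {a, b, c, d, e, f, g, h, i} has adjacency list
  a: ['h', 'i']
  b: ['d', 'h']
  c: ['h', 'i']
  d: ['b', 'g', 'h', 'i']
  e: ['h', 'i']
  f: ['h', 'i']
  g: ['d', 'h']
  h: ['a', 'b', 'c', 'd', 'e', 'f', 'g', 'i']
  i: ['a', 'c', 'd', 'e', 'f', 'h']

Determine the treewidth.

2

A width-2 tree decomposition is:
Bags: B1 = {d, h, i}  B2 = {f, h, i}  B3 = {b, d, h}  B4 = {e, h, i}  B5 = {c, h, i}  B6 = {d, g, h}  B7 = {a, h, i}
Tree: B1–B2, B1–B3, B2–B4, B2–B5, B3–B6, B1–B7
The largest bag has 3 vertices, giving width 2; this decomposition certifies tw(G) ≤ 2. On the other hand G contains the 3-clique {d, g, h}. A clique must lie in a single bag of any decomposition, so no decomposition can have width below 2. Hence tw(G) = 2 exactly.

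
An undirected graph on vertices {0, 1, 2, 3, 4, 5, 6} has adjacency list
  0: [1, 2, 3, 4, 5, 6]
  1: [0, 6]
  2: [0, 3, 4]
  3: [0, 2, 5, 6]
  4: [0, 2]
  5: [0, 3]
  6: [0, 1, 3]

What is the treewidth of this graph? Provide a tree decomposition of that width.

Each bag holds 3 vertices, so the decomposition has width 2, which upper-bounds the treewidth. On the other hand G contains the 3-clique {0, 1, 6}. A clique must lie in a single bag of any decomposition, so no decomposition can have width below 2. The upper and lower bounds meet at 2, so that is the treewidth.

Treewidth 2.
One optimal decomposition is:
Bags: B1 = {0, 3, 6}  B2 = {0, 1, 6}  B3 = {0, 2, 3}  B4 = {0, 2, 4}  B5 = {0, 3, 5}
Tree: B1–B2, B1–B3, B3–B4, B1–B5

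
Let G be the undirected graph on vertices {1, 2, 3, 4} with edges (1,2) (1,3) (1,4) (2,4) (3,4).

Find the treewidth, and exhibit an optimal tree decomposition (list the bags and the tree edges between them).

Every bag has size at most 3, so the width is 3 − 1 = 2 and tw(G) ≤ 2. Conversely, {1, 2, 4} is a clique of size 3, and the vertices of any clique must share a bag in every tree decomposition; so some bag has ≥ 3 vertices and tw(G) ≥ 2. Therefore the treewidth is 2.

Treewidth 2.
One optimal decomposition is:
Bags: B1 = {1, 2, 4}  B2 = {1, 3, 4}
Tree: B1–B2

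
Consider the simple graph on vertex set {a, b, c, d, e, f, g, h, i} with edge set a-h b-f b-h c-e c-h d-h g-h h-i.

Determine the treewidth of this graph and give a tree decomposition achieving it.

Every bag has size at most 2, so the width is 2 − 1 = 1 and tw(G) ≤ 1. G has an edge, so its treewidth is at least 1. Therefore the treewidth is 1.

Treewidth 1.
One optimal decomposition is:
Bags: B1 = {g, h}  B2 = {c, h}  B3 = {h, i}  B4 = {c, e}  B5 = {b, h}  B6 = {b, f}  B7 = {a, h}  B8 = {d, h}
Tree: B1–B2, B1–B3, B2–B4, B3–B5, B5–B6, B3–B7, B3–B8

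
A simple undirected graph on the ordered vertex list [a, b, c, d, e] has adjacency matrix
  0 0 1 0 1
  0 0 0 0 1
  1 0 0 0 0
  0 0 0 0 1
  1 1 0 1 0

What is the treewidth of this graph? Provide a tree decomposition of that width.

Treewidth 1.
One optimal decomposition is:
Bags: B1 = {b, e}  B2 = {a, e}  B3 = {d, e}  B4 = {a, c}
Tree: B1–B2, B2–B3, B2–B4

Each bag holds 2 vertices, so the decomposition has width 1, which upper-bounds the treewidth. Any graph with an edge has treewidth ≥ 1, and G has the edge b–e. Combining the bounds, tw(G) = 1.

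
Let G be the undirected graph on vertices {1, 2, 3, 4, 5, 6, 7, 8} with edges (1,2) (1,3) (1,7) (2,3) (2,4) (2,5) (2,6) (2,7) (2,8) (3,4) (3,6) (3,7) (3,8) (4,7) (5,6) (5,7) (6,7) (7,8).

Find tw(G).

3

A width-3 tree decomposition is:
Bags: B1 = {2, 3, 7, 8}  B2 = {2, 3, 4, 7}  B3 = {2, 3, 6, 7}  B4 = {2, 5, 6, 7}  B5 = {1, 2, 3, 7}
Tree: B1–B2, B2–B3, B3–B4, B1–B5
The largest bag has 4 vertices, giving width 3; this decomposition certifies tw(G) ≤ 3. For the lower bound, the 4 vertices {2, 3, 7, 8} are pairwise adjacent, and any tree decomposition puts a clique entirely inside one bag — forcing width ≥ 3. The upper and lower bounds meet at 3, so that is the treewidth.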